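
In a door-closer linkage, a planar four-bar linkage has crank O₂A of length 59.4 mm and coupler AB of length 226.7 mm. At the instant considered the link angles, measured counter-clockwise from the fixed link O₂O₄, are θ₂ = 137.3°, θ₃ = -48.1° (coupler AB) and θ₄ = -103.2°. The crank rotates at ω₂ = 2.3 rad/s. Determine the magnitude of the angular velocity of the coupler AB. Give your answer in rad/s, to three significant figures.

ω₂ = 2.3 rad/s
Differentiating the loop-closure r₂e^{iθ₂}+r₃e^{iθ₃}=r₁+r₄e^{iθ₄} gives r₂ω₂e^{iθ₂}+r₃ω₃e^{iθ₃}=r₄ω₄e^{iθ₄}.
Eliminating the other unknown: ω₃ = r₂ω₂ sin(θ₄−θ₂) / [r₃ sin(θ₃−θ₄)].
Numerator sine = +0.87036; denominator sine = +0.82015.
Result = 0.0594·2.3·(+0.87036) / (0.2267·(+0.82015)) = +0.63954 rad/s; magnitude 0.63954 rad/s.

0.640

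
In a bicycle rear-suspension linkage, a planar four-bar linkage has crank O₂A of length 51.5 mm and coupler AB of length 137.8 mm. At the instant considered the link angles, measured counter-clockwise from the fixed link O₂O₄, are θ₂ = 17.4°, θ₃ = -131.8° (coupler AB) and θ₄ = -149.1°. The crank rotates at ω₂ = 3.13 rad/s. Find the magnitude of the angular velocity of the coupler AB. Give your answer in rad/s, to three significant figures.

0.918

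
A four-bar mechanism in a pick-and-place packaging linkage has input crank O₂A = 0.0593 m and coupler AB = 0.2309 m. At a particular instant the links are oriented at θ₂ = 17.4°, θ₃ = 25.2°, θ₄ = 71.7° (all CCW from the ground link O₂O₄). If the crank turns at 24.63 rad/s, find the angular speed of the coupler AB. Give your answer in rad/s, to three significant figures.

7.08

ω₂ = 24.63 rad/s
Differentiating the loop-closure r₂e^{iθ₂}+r₃e^{iθ₃}=r₁+r₄e^{iθ₄} gives r₂ω₂e^{iθ₂}+r₃ω₃e^{iθ₃}=r₄ω₄e^{iθ₄}.
Eliminating the other unknown: ω₃ = r₂ω₂ sin(θ₄−θ₂) / [r₃ sin(θ₃−θ₄)].
Numerator sine = +0.81208; denominator sine = -0.72537.
Result = 0.0593·24.63·(+0.81208) / (0.2309·(-0.72537)) = -7.0816 rad/s; magnitude 7.0816 rad/s.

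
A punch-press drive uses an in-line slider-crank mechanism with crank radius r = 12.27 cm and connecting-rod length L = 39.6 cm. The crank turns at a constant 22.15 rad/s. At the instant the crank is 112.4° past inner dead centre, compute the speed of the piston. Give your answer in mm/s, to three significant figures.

ω = 22.15 rad/s
For an in-line slider-crank, x = r cosθ + √(L² − r² sin²θ), so v = −rω sinθ·[1 + r cosθ/√(L² − r² sin²θ)].
With r = 0.1227 m, L = 0.396 m, θ = 112.4°: √(L² − r² sin²θ) = 0.3794 m.
v = −0.1227·22.15·0.92455·[1 + 0.1227·-0.38107/0.3794] = -2.2031 m/s.
|v| = 2.2031 m/s = 2203.1 mm/s.

2200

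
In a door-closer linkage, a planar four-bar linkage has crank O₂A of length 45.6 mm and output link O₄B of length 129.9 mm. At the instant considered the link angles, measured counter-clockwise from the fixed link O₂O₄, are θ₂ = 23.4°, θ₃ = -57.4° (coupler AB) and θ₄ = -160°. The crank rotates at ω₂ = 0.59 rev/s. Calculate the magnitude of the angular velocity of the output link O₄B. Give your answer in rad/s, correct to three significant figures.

1.32

ω₂ = 3.707 rad/s (from 0.59 rev/s).
Differentiating the loop-closure r₂e^{iθ₂}+r₃e^{iθ₃}=r₁+r₄e^{iθ₄} gives r₂ω₂e^{iθ₂}+r₃ω₃e^{iθ₃}=r₄ω₄e^{iθ₄}.
Eliminating the other unknown: ω₄ = r₂ω₂ sin(θ₂−θ₃) / [r₄ sin(θ₄−θ₃)].
Numerator sine = +0.98714; denominator sine = -0.97592.
Result = 0.0456·3.707·(+0.98714) / (0.1299·(-0.97592)) = -1.3163 rad/s; magnitude 1.3163 rad/s.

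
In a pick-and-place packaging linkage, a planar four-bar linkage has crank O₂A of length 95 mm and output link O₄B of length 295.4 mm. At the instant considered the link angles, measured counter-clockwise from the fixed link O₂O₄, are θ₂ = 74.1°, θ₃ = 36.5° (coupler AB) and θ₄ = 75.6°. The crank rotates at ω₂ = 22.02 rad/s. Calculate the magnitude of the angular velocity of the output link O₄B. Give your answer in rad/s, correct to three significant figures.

ω₂ = 22.02 rad/s
Differentiating the loop-closure r₂e^{iθ₂}+r₃e^{iθ₃}=r₁+r₄e^{iθ₄} gives r₂ω₂e^{iθ₂}+r₃ω₃e^{iθ₃}=r₄ω₄e^{iθ₄}.
Eliminating the other unknown: ω₄ = r₂ω₂ sin(θ₂−θ₃) / [r₄ sin(θ₄−θ₃)].
Numerator sine = +0.61015; denominator sine = +0.63068.
Result = 0.095·22.02·(+0.61015) / (0.2954·(+0.63068)) = +6.8511 rad/s; magnitude 6.8511 rad/s.

6.85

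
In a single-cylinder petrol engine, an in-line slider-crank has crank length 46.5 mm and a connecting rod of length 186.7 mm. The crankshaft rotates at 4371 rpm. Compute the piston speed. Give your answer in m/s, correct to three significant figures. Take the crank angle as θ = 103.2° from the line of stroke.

ω = 2π·4371/60 = 457.7 rad/s
For an in-line slider-crank, x = r cosθ + √(L² − r² sin²θ), so v = −rω sinθ·[1 + r cosθ/√(L² − r² sin²θ)].
With r = 0.0465 m, L = 0.1867 m, θ = 103.2°: √(L² − r² sin²θ) = 0.18113 m.
v = −0.0465·457.7·0.97358·[1 + 0.0465·-0.22835/0.18113] = -19.507 m/s.
|v| = 19.507 m/s.

19.5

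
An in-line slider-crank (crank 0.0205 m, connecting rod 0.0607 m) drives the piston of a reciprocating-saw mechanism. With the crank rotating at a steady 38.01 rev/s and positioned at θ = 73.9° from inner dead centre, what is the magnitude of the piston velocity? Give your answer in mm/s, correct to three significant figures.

ω = 2π·38 = 238.8 rad/s
For an in-line slider-crank, x = r cosθ + √(L² − r² sin²θ), so v = −rω sinθ·[1 + r cosθ/√(L² − r² sin²θ)].
With r = 0.0205 m, L = 0.0607 m, θ = 73.9°: √(L² − r² sin²θ) = 0.057416 m.
v = −0.0205·238.8·0.96078·[1 + 0.0205·0.27731/0.057416] = -5.1696 m/s.
|v| = 5.1696 m/s = 5169.6 mm/s.

5170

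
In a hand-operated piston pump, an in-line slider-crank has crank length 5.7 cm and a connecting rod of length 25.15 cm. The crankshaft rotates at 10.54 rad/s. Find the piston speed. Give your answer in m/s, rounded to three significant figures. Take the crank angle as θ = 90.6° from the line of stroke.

ω = 10.54 rad/s
For an in-line slider-crank, x = r cosθ + √(L² − r² sin²θ), so v = −rω sinθ·[1 + r cosθ/√(L² − r² sin²θ)].
With r = 0.057 m, L = 0.2515 m, θ = 90.6°: √(L² − r² sin²θ) = 0.24496 m.
v = −0.057·10.54·0.99995·[1 + 0.057·-0.01047/0.24496] = -0.59928 m/s.
|v| = 0.59928 m/s.

0.599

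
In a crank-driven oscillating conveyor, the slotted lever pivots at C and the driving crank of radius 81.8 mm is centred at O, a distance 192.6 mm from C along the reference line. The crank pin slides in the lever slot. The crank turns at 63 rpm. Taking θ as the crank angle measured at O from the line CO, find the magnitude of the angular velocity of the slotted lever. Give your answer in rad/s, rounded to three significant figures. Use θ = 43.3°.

ω = 6.597 rad/s (from 63 rpm).
Crank pin A relative to C: A = (d + r cosθ, r sinθ); lever angle φ = atan2(r sinθ, d + r cosθ).
Differentiating tanφ: φ̇ = rω(d cosθ + r)/(d² + r² + 2dr cosθ).
d² + r² + 2dr cosθ = |CA|² = 0.0667177 m²;  d cosθ + r = +0.22197 m.
|ω_lever| = |0.0818·6.597·+0.22197| / 0.0667177 = 1.7955 rad/s.

1.80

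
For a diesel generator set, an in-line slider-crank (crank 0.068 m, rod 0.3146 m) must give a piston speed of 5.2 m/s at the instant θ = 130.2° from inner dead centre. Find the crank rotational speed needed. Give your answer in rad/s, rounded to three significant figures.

For an in-line slider-crank, |v_piston| = rω|sinθ|·[1 + r cosθ/√(L² − r² sin²θ)].
With r = 0.068 m, L = 0.3146 m, θ = 130.2°: the bracketed kinematic factor |dx/dθ| = 0.044591 m.
ω = v/|dx/dθ| = 5.2/0.044591 = 116.61 rad/s.

117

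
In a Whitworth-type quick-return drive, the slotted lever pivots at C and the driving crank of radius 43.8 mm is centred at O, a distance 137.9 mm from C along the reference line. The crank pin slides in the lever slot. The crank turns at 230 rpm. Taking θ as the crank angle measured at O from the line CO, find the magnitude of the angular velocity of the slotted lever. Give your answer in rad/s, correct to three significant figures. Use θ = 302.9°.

4.55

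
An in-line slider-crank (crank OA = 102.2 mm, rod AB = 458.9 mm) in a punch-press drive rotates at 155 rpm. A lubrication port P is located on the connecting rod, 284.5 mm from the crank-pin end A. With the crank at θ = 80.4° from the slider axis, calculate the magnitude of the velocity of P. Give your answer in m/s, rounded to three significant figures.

1.68

ω = 16.23 rad/s.  Crank-pin speed |V_A| = rω = 1.6589 m/s, perpendicular to OA.
Rod angle: sinφ = −(r/L) sinθ ⇒ φ = -12.685°; ω_rod = −rω cosθ/√(L²−r²sin²θ) = -0.61793 rad/s.
V_P = V_A + ω_rod × AP, with AP = 0.2845 m along the rod.
Components: V_Px = −rω sinθ − a·ω_rod·sinφ = -1.6742 m/s;  V_Py = rω cosθ + a·ω_rod·cosφ = +0.10514 m/s.
|V_P| = √(V_Px² + V_Py²) = 1.6775 m/s.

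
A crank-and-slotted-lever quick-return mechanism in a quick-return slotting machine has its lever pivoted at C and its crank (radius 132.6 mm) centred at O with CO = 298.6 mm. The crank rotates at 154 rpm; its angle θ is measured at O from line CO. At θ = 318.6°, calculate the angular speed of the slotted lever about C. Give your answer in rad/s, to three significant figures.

ω = 16.13 rad/s (from 154 rpm).
Crank pin A relative to C: A = (d + r cosθ, r sinθ); lever angle φ = atan2(r sinθ, d + r cosθ).
Differentiating tanφ: φ̇ = rω(d cosθ + r)/(d² + r² + 2dr cosθ).
d² + r² + 2dr cosθ = |CA|² = 0.166145 m²;  d cosθ + r = +0.35658 m.
|ω_lever| = |0.1326·16.13·+0.35658| / 0.166145 = 4.5895 rad/s.

4.59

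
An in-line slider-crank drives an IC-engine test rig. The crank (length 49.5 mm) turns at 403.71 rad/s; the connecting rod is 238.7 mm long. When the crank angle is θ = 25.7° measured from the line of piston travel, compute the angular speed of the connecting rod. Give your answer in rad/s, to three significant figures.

ω = 403.7 rad/s
The rod makes angle φ with the slider axis where L sinφ = r sinθ; differentiating, L cosφ·φ̇ = r ω cosθ.
L cosφ = √(L² − r² sin²θ) = 0.23773 m.
|ω_rod| = r ω |cosθ| / √(L² − r² sin²θ) = 0.0495·403.7·0.90108/0.23773 = 75.744 rad/s.

75.7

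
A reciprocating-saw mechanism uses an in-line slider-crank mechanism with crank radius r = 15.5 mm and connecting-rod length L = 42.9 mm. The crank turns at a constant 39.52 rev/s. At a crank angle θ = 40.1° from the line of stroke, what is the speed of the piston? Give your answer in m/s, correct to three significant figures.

3.18

ω = 2π·39.5 = 248.3 rad/s
For an in-line slider-crank, x = r cosθ + √(L² − r² sin²θ), so v = −rω sinθ·[1 + r cosθ/√(L² − r² sin²θ)].
With r = 0.0155 m, L = 0.0429 m, θ = 40.1°: √(L² − r² sin²θ) = 0.041722 m.
v = −0.0155·248.3·0.64412·[1 + 0.0155·0.76492/0.041722] = -3.1836 m/s.
|v| = 3.1836 m/s.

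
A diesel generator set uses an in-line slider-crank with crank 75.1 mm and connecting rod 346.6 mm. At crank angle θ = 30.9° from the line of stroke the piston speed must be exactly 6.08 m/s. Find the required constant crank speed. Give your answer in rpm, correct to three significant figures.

For an in-line slider-crank, |v_piston| = rω|sinθ|·[1 + r cosθ/√(L² − r² sin²θ)].
With r = 0.0751 m, L = 0.3466 m, θ = 30.9°: the bracketed kinematic factor |dx/dθ| = 0.045782 m.
ω = v/|dx/dθ| = 6.08/0.045782 = 132.8 rad/s.
N = 60ω/(2π) = 1268.2 rpm.

1270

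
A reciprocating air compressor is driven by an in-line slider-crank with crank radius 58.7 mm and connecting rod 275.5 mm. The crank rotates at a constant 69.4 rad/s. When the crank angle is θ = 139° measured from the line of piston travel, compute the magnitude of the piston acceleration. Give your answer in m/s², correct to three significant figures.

204

ω = 69.4 rad/s
x(θ) = r cosθ + √(L² − r² sin²θ); with ω constant, a = ω²·d²x/dθ².
d²x/dθ² = −r cosθ − r²(cos2θ)/√u − r⁴ sin²2θ/(4u^{3/2}),  u = L² − r² sin²θ = 0.0744172 m².
Substituting r = 0.0587 m, L = 0.2755 m, θ = 139°: d²x/dθ² = +0.0424 m.
a = ω²·d²x/dθ² = (69.4)²·(+0.0424) = +204.21 m/s²;  |a| = 204.21 m/s².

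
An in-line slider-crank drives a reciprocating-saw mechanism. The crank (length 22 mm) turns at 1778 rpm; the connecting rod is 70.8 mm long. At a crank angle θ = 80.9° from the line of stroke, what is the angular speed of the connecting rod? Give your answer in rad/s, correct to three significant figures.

9.61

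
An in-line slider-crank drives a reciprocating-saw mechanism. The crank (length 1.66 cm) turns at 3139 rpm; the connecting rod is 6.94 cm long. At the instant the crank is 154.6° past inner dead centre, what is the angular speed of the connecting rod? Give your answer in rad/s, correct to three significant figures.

ω = 328.7 rad/s (converted from 3139 rpm).
The rod makes angle φ with the slider axis where L sinφ = r sinθ; differentiating, L cosφ·φ̇ = r ω cosθ.
L cosφ = √(L² − r² sin²θ) = 0.069034 m.
|ω_rod| = r ω |cosθ| / √(L² − r² sin²θ) = 0.0166·328.7·0.90334/0.069034 = 71.403 rad/s.

71.4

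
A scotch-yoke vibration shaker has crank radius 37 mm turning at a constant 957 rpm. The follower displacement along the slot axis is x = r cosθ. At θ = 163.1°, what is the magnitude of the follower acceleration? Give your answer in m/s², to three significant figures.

ω = 100.2 rad/s (from 957 rpm).
x = r cosθ ⇒ ẍ = −rω² cosθ (ω constant).
|a| = rω²|cosθ| = 0.037·(100.2)²·|cos 163.1°| = 355.56 m/s².

356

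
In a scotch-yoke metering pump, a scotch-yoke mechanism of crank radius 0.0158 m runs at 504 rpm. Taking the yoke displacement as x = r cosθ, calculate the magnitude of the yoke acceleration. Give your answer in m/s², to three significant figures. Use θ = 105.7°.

11.9

ω = 52.78 rad/s (from 504 rpm).
x = r cosθ ⇒ ẍ = −rω² cosθ (ω constant).
|a| = rω²|cosθ| = 0.0158·(52.78)²·|cos 105.7°| = 11.91 m/s².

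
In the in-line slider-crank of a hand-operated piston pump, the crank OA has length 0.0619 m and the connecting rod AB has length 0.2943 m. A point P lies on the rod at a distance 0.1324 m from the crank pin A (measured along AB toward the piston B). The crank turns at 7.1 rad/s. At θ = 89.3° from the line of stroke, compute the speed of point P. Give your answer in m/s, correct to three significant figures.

0.440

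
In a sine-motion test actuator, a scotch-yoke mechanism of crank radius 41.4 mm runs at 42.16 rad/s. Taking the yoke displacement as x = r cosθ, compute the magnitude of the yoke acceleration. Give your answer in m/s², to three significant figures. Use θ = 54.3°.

ω = 42.16 rad/s
x = r cosθ ⇒ ẍ = −rω² cosθ (ω constant).
|a| = rω²|cosθ| = 0.0414·(42.16)²·|cos 54.3°| = 42.941 m/s².

42.9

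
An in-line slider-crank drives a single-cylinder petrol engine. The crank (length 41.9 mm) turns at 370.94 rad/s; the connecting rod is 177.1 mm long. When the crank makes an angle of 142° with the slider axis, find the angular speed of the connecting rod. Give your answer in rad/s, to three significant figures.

69.9

ω = 370.9 rad/s
The rod makes angle φ with the slider axis where L sinφ = r sinθ; differentiating, L cosφ·φ̇ = r ω cosθ.
L cosφ = √(L² − r² sin²θ) = 0.17521 m.
|ω_rod| = r ω |cosθ| / √(L² − r² sin²θ) = 0.0419·370.9·0.78801/0.17521 = 69.902 rad/s.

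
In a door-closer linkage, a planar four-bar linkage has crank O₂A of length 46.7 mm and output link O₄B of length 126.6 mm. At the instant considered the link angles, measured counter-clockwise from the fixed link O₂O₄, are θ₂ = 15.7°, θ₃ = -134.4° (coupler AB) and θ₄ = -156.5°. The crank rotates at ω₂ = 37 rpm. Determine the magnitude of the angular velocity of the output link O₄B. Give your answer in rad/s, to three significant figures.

ω₂ = 3.875 rad/s (from 37 rpm).
Differentiating the loop-closure r₂e^{iθ₂}+r₃e^{iθ₃}=r₁+r₄e^{iθ₄} gives r₂ω₂e^{iθ₂}+r₃ω₃e^{iθ₃}=r₄ω₄e^{iθ₄}.
Eliminating the other unknown: ω₄ = r₂ω₂ sin(θ₂−θ₃) / [r₄ sin(θ₄−θ₃)].
Numerator sine = +0.49849; denominator sine = -0.37622.
Result = 0.0467·3.875·(+0.49849) / (0.1266·(-0.37622)) = -1.8937 rad/s; magnitude 1.8937 rad/s.

1.89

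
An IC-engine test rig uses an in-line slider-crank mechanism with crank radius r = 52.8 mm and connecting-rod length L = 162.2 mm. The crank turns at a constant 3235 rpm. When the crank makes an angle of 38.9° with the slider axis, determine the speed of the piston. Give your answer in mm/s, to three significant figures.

14100

ω = 2π·3235/60 = 338.8 rad/s
For an in-line slider-crank, x = r cosθ + √(L² − r² sin²θ), so v = −rω sinθ·[1 + r cosθ/√(L² − r² sin²θ)].
With r = 0.0528 m, L = 0.1622 m, θ = 38.9°: √(L² − r² sin²θ) = 0.15877 m.
v = −0.0528·338.8·0.62796·[1 + 0.0528·0.77824/0.15877] = -14.139 m/s.
|v| = 14.139 m/s = 14139 mm/s.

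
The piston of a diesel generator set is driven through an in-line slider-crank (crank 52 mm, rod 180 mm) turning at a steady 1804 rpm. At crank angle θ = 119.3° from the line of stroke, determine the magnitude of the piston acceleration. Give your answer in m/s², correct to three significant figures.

1190

ω = 2π·1804/60 = 188.9 rad/s
x(θ) = r cosθ + √(L² − r² sin²θ); with ω constant, a = ω²·d²x/dθ².
d²x/dθ² = −r cosθ − r²(cos2θ)/√u − r⁴ sin²2θ/(4u^{3/2}),  u = L² − r² sin²θ = 0.0303436 m².
Substituting r = 0.052 m, L = 0.18 m, θ = 119.3°: d²x/dθ² = +0.033284 m.
a = ω²·d²x/dθ² = (188.9)²·(+0.033284) = +1187.8 m/s²;  |a| = 1187.8 m/s².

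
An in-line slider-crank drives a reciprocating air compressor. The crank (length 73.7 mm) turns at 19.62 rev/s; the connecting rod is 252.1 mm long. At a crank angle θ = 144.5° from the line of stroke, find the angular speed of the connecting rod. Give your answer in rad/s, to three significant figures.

ω = 123.3 rad/s (converted from 19.62 rev/s).
The rod makes angle φ with the slider axis where L sinφ = r sinθ; differentiating, L cosφ·φ̇ = r ω cosθ.
L cosφ = √(L² − r² sin²θ) = 0.24844 m.
|ω_rod| = r ω |cosθ| / √(L² − r² sin²θ) = 0.0737·123.3·0.81412/0.24844 = 29.772 rad/s.

29.8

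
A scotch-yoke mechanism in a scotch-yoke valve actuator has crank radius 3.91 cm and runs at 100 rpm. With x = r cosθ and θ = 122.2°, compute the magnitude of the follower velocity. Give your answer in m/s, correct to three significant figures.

0.346

ω = 10.47 rad/s (from 100 rpm).
x = r cosθ ⇒ ẋ = −rω sinθ.
|v| = rω|sinθ| = 0.0391·10.47·|sin 122.2°| = 0.34648 m/s.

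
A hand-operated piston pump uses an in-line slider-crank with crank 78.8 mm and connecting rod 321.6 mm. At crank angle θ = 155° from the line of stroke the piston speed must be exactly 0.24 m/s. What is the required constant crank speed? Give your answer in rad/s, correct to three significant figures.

9.28

For an in-line slider-crank, |v_piston| = rω|sinθ|·[1 + r cosθ/√(L² − r² sin²θ)].
With r = 0.0788 m, L = 0.3216 m, θ = 155°: the bracketed kinematic factor |dx/dθ| = 0.025867 m.
ω = v/|dx/dθ| = 0.24/0.025867 = 9.2782 rad/s.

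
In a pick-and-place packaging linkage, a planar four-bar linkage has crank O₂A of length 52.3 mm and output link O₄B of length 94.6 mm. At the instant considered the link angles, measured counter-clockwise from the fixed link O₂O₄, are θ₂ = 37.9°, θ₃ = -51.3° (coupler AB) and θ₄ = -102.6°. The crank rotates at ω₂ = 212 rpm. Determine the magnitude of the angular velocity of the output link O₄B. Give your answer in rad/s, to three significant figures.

ω₂ = 22.2 rad/s (from 212 rpm).
Differentiating the loop-closure r₂e^{iθ₂}+r₃e^{iθ₃}=r₁+r₄e^{iθ₄} gives r₂ω₂e^{iθ₂}+r₃ω₃e^{iθ₃}=r₄ω₄e^{iθ₄}.
Eliminating the other unknown: ω₄ = r₂ω₂ sin(θ₂−θ₃) / [r₄ sin(θ₄−θ₃)].
Numerator sine = +0.99990; denominator sine = -0.78043.
Result = 0.0523·22.2·(+0.99990) / (0.0946·(-0.78043)) = -15.725 rad/s; magnitude 15.725 rad/s.

15.7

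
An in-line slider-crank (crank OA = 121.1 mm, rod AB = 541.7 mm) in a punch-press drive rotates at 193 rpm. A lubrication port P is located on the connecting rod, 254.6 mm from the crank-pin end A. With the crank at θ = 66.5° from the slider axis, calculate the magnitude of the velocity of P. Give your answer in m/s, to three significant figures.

ω = 20.21 rad/s.  Crank-pin speed |V_A| = rω = 2.4475 m/s, perpendicular to OA.
Rod angle: sinφ = −(r/L) sinθ ⇒ φ = -11.830°; ω_rod = −rω cosθ/√(L²−r²sin²θ) = -1.8408 rad/s.
V_P = V_A + ω_rod × AP, with AP = 0.2546 m along the rod.
Components: V_Px = −rω sinθ − a·ω_rod·sinφ = -2.3406 m/s;  V_Py = rω cosθ + a·ω_rod·cosφ = +0.51725 m/s.
|V_P| = √(V_Px² + V_Py²) = 2.3971 m/s.

2.40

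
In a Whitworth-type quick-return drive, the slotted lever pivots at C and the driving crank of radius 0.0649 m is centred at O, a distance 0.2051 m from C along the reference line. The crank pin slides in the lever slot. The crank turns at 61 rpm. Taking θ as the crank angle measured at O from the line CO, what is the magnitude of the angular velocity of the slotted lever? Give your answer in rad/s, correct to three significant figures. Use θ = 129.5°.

0.926

ω = 6.388 rad/s (from 61 rpm).
Crank pin A relative to C: A = (d + r cosθ, r sinθ); lever angle φ = atan2(r sinθ, d + r cosθ).
Differentiating tanφ: φ̇ = rω(d cosθ + r)/(d² + r² + 2dr cosθ).
d² + r² + 2dr cosθ = |CA|² = 0.0293444 m²;  d cosθ + r = -0.06556 m.
|ω_lever| = |0.0649·6.388·-0.06556| / 0.0293444 = 0.92622 rad/s.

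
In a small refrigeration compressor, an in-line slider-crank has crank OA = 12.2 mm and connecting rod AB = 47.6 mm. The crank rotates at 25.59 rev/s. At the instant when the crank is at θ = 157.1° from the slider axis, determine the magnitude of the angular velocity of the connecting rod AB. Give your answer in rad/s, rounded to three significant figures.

38.2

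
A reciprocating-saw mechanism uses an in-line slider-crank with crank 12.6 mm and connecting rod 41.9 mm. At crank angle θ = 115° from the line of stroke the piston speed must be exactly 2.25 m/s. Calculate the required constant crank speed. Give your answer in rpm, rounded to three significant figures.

For an in-line slider-crank, |v_piston| = rω|sinθ|·[1 + r cosθ/√(L² − r² sin²θ)].
With r = 0.0126 m, L = 0.0419 m, θ = 115°: the bracketed kinematic factor |dx/dθ| = 0.0099111 m.
ω = v/|dx/dθ| = 2.25/0.0099111 = 227.02 rad/s.
N = 60ω/(2π) = 2167.9 rpm.

2170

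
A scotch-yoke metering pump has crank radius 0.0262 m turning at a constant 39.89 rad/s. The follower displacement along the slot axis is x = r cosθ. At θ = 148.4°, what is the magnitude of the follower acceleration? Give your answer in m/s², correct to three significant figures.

35.5

ω = 39.89 rad/s
x = r cosθ ⇒ ẍ = −rω² cosθ (ω constant).
|a| = rω²|cosθ| = 0.0262·(39.89)²·|cos 148.4°| = 35.508 m/s².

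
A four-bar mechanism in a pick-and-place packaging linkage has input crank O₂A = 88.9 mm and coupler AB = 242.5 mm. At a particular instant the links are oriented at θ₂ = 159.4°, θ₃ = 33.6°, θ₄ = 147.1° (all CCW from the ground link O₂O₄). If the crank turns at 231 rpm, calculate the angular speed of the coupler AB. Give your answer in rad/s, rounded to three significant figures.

2.06

ω₂ = 24.19 rad/s (from 231 rpm).
Differentiating the loop-closure r₂e^{iθ₂}+r₃e^{iθ₃}=r₁+r₄e^{iθ₄} gives r₂ω₂e^{iθ₂}+r₃ω₃e^{iθ₃}=r₄ω₄e^{iθ₄}.
Eliminating the other unknown: ω₃ = r₂ω₂ sin(θ₄−θ₂) / [r₃ sin(θ₃−θ₄)].
Numerator sine = -0.21303; denominator sine = -0.91706.
Result = 0.0889·24.19·(-0.21303) / (0.2425·(-0.91706)) = +2.06 rad/s; magnitude 2.06 rad/s.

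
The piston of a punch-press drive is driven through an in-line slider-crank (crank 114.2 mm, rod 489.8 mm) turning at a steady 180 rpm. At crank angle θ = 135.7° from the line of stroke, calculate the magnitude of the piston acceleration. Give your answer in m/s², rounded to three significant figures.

28.7

ω = 2π·180/60 = 18.85 rad/s
x(θ) = r cosθ + √(L² − r² sin²θ); with ω constant, a = ω²·d²x/dθ².
d²x/dθ² = −r cosθ − r²(cos2θ)/√u − r⁴ sin²2θ/(4u^{3/2}),  u = L² − r² sin²θ = 0.233543 m².
Substituting r = 0.1142 m, L = 0.4898 m, θ = 135.7°: d²x/dθ² = +0.080696 m.
a = ω²·d²x/dθ² = (18.85)²·(+0.080696) = +28.672 m/s²;  |a| = 28.672 m/s².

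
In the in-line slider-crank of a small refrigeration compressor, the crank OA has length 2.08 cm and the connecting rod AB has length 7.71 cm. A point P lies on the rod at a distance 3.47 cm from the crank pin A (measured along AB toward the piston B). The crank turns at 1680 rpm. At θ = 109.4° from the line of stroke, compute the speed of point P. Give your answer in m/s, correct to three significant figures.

3.37

ω = 175.9 rad/s.  Crank-pin speed |V_A| = rω = 3.6593 m/s, perpendicular to OA.
Rod angle: sinφ = −(r/L) sinθ ⇒ φ = -14.742°; ω_rod = −rω cosθ/√(L²−r²sin²θ) = +16.302 rad/s.
V_P = V_A + ω_rod × AP, with AP = 0.0347 m along the rod.
Components: V_Px = −rω sinθ − a·ω_rod·sinφ = -3.3076 m/s;  V_Py = rω cosθ + a·ω_rod·cosφ = -0.66844 m/s.
|V_P| = √(V_Px² + V_Py²) = 3.3745 m/s.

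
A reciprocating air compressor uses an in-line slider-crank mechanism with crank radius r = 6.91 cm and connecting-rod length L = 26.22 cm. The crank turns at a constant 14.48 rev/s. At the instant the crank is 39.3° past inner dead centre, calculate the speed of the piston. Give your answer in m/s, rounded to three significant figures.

4.81

ω = 2π·14.5 = 90.98 rad/s
For an in-line slider-crank, x = r cosθ + √(L² − r² sin²θ), so v = −rω sinθ·[1 + r cosθ/√(L² − r² sin²θ)].
With r = 0.0691 m, L = 0.2622 m, θ = 39.3°: √(L² − r² sin²θ) = 0.25852 m.
v = −0.0691·90.98·0.63338·[1 + 0.0691·0.77384/0.25852] = -4.8055 m/s.
|v| = 4.8055 m/s.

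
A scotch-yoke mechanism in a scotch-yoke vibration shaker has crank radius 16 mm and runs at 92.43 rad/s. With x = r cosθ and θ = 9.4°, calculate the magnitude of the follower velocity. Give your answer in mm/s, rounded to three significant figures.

ω = 92.43 rad/s
x = r cosθ ⇒ ẋ = −rω sinθ.
|v| = rω|sinθ| = 0.016·92.43·|sin 9.4°| = 0.24154 m/s = 241.54 mm/s.

242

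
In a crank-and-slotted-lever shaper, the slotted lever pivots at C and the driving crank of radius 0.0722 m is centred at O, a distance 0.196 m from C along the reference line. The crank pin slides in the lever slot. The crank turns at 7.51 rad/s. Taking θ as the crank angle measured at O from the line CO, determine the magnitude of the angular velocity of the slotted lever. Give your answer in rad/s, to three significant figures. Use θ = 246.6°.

0.0944

ω = 7.51 rad/s
Crank pin A relative to C: A = (d + r cosθ, r sinθ); lever angle φ = atan2(r sinθ, d + r cosθ).
Differentiating tanφ: φ̇ = rω(d cosθ + r)/(d² + r² + 2dr cosθ).
d² + r² + 2dr cosθ = |CA|² = 0.0323886 m²;  d cosθ + r = -0.005641 m.
|ω_lever| = |0.0722·7.51·-0.005641| / 0.0323886 = 0.094437 rad/s.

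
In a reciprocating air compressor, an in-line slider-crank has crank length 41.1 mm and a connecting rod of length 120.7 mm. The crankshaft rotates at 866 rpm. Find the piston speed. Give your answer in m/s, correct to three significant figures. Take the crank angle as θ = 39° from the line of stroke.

ω = 2π·866/60 = 90.69 rad/s
For an in-line slider-crank, x = r cosθ + √(L² − r² sin²θ), so v = −rω sinθ·[1 + r cosθ/√(L² − r² sin²θ)].
With r = 0.0411 m, L = 0.1207 m, θ = 39°: √(L² − r² sin²θ) = 0.1179 m.
v = −0.0411·90.69·0.62932·[1 + 0.0411·0.77715/0.1179] = -2.9811 m/s.
|v| = 2.9811 m/s.

2.98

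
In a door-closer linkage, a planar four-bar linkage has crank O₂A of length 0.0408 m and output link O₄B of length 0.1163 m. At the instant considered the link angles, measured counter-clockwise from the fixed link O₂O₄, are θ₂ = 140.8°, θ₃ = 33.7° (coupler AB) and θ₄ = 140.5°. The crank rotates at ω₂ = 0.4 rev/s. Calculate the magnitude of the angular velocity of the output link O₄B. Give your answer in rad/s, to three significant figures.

0.880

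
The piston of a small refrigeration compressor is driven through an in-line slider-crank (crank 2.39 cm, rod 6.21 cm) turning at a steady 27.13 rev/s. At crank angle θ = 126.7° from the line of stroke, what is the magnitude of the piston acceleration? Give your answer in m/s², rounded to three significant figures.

485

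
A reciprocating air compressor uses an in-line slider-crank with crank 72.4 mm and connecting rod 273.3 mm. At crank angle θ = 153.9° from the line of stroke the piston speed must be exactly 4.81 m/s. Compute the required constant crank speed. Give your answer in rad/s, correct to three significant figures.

For an in-line slider-crank, |v_piston| = rω|sinθ|·[1 + r cosθ/√(L² − r² sin²θ)].
With r = 0.0724 m, L = 0.2733 m, θ = 153.9°: the bracketed kinematic factor |dx/dθ| = 0.024222 m.
ω = v/|dx/dθ| = 4.81/0.024222 = 198.58 rad/s.

199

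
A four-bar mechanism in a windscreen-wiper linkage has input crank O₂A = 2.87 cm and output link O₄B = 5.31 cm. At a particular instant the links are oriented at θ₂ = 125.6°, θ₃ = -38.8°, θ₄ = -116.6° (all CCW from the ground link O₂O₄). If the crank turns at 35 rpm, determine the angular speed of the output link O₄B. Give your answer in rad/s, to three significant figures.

ω₂ = 3.665 rad/s (from 35 rpm).
Differentiating the loop-closure r₂e^{iθ₂}+r₃e^{iθ₃}=r₁+r₄e^{iθ₄} gives r₂ω₂e^{iθ₂}+r₃ω₃e^{iθ₃}=r₄ω₄e^{iθ₄}.
Eliminating the other unknown: ω₄ = r₂ω₂ sin(θ₂−θ₃) / [r₄ sin(θ₄−θ₃)].
Numerator sine = +0.26892; denominator sine = -0.97742.
Result = 0.0287·3.665·(+0.26892) / (0.0531·(-0.97742)) = -0.54504 rad/s; magnitude 0.54504 rad/s.

0.545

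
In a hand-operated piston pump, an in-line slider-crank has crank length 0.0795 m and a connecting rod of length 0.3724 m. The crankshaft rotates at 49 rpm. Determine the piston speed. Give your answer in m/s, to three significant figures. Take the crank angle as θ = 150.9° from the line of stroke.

0.161

ω = 2π·49/60 = 5.131 rad/s
For an in-line slider-crank, x = r cosθ + √(L² − r² sin²θ), so v = −rω sinθ·[1 + r cosθ/√(L² − r² sin²θ)].
With r = 0.0795 m, L = 0.3724 m, θ = 150.9°: √(L² − r² sin²θ) = 0.37039 m.
v = −0.0795·5.131·0.48634·[1 + 0.0795·-0.87377/0.37039] = -0.16119 m/s.
|v| = 0.16119 m/s.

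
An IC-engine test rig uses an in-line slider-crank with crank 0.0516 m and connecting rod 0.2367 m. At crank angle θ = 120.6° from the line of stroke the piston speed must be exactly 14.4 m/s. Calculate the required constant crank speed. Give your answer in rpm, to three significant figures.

3490

For an in-line slider-crank, |v_piston| = rω|sinθ|·[1 + r cosθ/√(L² − r² sin²θ)].
With r = 0.0516 m, L = 0.2367 m, θ = 120.6°: the bracketed kinematic factor |dx/dθ| = 0.039397 m.
ω = v/|dx/dθ| = 14.4/0.039397 = 365.51 rad/s.
N = 60ω/(2π) = 3490.4 rpm.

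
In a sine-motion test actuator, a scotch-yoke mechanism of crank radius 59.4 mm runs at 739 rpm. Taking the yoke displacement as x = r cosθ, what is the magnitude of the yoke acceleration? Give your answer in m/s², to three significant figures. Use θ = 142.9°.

284

ω = 77.39 rad/s (from 739 rpm).
x = r cosθ ⇒ ẍ = −rω² cosθ (ω constant).
|a| = rω²|cosθ| = 0.0594·(77.39)²·|cos 142.9°| = 283.73 m/s².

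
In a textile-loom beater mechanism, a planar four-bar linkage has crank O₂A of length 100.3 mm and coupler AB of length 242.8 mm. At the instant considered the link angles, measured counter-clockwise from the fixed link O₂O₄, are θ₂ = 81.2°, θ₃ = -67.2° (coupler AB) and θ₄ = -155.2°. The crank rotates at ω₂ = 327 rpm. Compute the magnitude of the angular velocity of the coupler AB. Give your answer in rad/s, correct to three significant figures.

11.8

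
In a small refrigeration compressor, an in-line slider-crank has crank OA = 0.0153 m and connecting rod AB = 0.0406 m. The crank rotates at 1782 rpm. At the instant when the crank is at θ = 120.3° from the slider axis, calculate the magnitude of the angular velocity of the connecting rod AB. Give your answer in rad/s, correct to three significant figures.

ω = 186.6 rad/s (converted from 1782 rpm).
The rod makes angle φ with the slider axis where L sinφ = r sinθ; differentiating, L cosφ·φ̇ = r ω cosθ.
L cosφ = √(L² − r² sin²θ) = 0.038391 m.
|ω_rod| = r ω |cosθ| / √(L² − r² sin²θ) = 0.0153·186.6·0.50453/0.038391 = 37.522 rad/s.

37.5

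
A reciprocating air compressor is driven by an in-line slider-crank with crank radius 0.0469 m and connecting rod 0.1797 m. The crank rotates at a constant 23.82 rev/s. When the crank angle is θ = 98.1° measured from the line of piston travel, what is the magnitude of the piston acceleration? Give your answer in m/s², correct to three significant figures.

ω = 2π·23.8 = 149.7 rad/s
x(θ) = r cosθ + √(L² − r² sin²θ); with ω constant, a = ω²·d²x/dθ².
d²x/dθ² = −r cosθ − r²(cos2θ)/√u − r⁴ sin²2θ/(4u^{3/2}),  u = L² − r² sin²θ = 0.0301361 m².
Substituting r = 0.0469 m, L = 0.1797 m, θ = 98.1°: d²x/dθ² = +0.018758 m.
a = ω²·d²x/dθ² = (149.7)²·(+0.018758) = +420.17 m/s²;  |a| = 420.17 m/s².

420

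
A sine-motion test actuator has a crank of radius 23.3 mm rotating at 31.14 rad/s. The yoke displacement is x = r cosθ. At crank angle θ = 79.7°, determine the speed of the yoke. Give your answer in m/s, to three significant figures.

ω = 31.14 rad/s
x = r cosθ ⇒ ẋ = −rω sinθ.
|v| = rω|sinθ| = 0.0233·31.14·|sin 79.7°| = 0.71387 m/s.

0.714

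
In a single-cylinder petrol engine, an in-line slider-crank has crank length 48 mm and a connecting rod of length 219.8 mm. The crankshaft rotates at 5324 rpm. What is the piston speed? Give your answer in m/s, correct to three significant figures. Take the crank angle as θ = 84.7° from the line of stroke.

27.2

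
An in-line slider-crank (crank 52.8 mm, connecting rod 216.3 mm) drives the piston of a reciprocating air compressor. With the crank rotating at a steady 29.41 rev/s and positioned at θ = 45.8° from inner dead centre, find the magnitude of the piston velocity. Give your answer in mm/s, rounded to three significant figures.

8200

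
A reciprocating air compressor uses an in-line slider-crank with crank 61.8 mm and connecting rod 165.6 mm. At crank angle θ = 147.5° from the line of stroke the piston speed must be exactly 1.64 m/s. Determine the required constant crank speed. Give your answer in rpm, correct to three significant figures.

For an in-line slider-crank, |v_piston| = rω|sinθ|·[1 + r cosθ/√(L² − r² sin²θ)].
With r = 0.0618 m, L = 0.1656 m, θ = 147.5°: the bracketed kinematic factor |dx/dθ| = 0.022537 m.
ω = v/|dx/dθ| = 1.64/0.022537 = 72.768 rad/s.
N = 60ω/(2π) = 694.88 rpm.

695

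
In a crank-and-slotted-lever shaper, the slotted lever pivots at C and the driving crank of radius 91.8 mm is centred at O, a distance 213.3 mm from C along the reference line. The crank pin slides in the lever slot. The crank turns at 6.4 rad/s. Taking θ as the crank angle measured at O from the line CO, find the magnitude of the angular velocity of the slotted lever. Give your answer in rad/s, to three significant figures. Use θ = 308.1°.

ω = 6.4 rad/s
Crank pin A relative to C: A = (d + r cosθ, r sinθ); lever angle φ = atan2(r sinθ, d + r cosθ).
Differentiating tanφ: φ̇ = rω(d cosθ + r)/(d² + r² + 2dr cosθ).
d² + r² + 2dr cosθ = |CA|² = 0.0780884 m²;  d cosθ + r = +0.22341 m.
|ω_lever| = |0.0918·6.4·+0.22341| / 0.0780884 = 1.6809 rad/s.

1.68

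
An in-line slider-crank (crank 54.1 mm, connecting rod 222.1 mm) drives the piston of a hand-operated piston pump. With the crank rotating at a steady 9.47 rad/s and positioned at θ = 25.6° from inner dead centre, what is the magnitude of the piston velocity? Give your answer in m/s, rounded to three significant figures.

0.270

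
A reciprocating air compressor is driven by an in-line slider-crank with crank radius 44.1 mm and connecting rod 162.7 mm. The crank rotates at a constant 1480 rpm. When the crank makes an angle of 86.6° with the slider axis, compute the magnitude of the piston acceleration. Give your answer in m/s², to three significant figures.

ω = 2π·1480/60 = 155 rad/s
x(θ) = r cosθ + √(L² − r² sin²θ); with ω constant, a = ω²·d²x/dθ².
d²x/dθ² = −r cosθ − r²(cos2θ)/√u − r⁴ sin²2θ/(4u^{3/2}),  u = L² − r² sin²θ = 0.0245333 m².
Substituting r = 0.0441 m, L = 0.1627 m, θ = 86.6°: d²x/dθ² = +0.0097103 m.
a = ω²·d²x/dθ² = (155)²·(+0.0097103) = +233.25 m/s²;  |a| = 233.25 m/s².

233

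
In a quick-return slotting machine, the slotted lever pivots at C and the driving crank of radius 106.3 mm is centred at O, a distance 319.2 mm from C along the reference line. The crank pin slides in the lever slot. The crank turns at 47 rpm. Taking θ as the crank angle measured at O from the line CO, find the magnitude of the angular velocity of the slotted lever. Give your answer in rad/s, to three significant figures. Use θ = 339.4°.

ω = 4.922 rad/s (from 47 rpm).
Crank pin A relative to C: A = (d + r cosθ, r sinθ); lever angle φ = atan2(r sinθ, d + r cosθ).
Differentiating tanφ: φ̇ = rω(d cosθ + r)/(d² + r² + 2dr cosθ).
d² + r² + 2dr cosθ = |CA|² = 0.176711 m²;  d cosθ + r = +0.40509 m.
|ω_lever| = |0.1063·4.922·+0.40509| / 0.176711 = 1.1994 rad/s.

1.20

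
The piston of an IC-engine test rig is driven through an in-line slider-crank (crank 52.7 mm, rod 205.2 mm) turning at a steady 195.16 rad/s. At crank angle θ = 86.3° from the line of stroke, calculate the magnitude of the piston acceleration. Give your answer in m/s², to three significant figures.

ω = 195.2 rad/s
x(θ) = r cosθ + √(L² − r² sin²θ); with ω constant, a = ω²·d²x/dθ².
d²x/dθ² = −r cosθ − r²(cos2θ)/√u − r⁴ sin²2θ/(4u^{3/2}),  u = L² − r² sin²θ = 0.0393413 m².
Substituting r = 0.0527 m, L = 0.2052 m, θ = 86.3°: d²x/dθ² = +0.010481 m.
a = ω²·d²x/dθ² = (195.2)²·(+0.010481) = +399.18 m/s²;  |a| = 399.18 m/s².

399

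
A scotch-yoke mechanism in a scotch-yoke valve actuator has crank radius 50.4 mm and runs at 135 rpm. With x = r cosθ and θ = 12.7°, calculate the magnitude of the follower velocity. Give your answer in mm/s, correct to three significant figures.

ω = 14.14 rad/s (from 135 rpm).
x = r cosθ ⇒ ẋ = −rω sinθ.
|v| = rω|sinθ| = 0.0504·14.14·|sin 12.7°| = 0.15664 m/s = 156.64 mm/s.

157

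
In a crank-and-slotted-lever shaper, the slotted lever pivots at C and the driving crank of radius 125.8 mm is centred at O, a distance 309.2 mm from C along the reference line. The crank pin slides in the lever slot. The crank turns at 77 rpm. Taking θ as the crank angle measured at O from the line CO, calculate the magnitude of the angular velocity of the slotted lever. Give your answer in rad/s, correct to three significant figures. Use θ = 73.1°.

ω = 8.063 rad/s (from 77 rpm).
Crank pin A relative to C: A = (d + r cosθ, r sinθ); lever angle φ = atan2(r sinθ, d + r cosθ).
Differentiating tanφ: φ̇ = rω(d cosθ + r)/(d² + r² + 2dr cosθ).
d² + r² + 2dr cosθ = |CA|² = 0.134045 m²;  d cosθ + r = +0.21569 m.
|ω_lever| = |0.1258·8.063·+0.21569| / 0.134045 = 1.6322 rad/s.

1.63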